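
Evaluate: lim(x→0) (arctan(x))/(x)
This is a 0/0 indeterminate form.

Apply L'Hôpital's rule: differentiate numerator and denominator separately.
  f(x) = atan(x)   ⇒   f'(x) = 1/(x^2 + 1)
  g(x) = x   ⇒   g'(x) = 1
  lim(x→0) f'(x)/g'(x) = lim(x→0) (1/(x^2 + 1))/(1)
  = 1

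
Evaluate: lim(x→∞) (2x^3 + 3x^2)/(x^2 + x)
This is an ∞/∞ indeterminate form.

Apply L'Hôpital's rule: differentiate numerator and denominator separately.
  f(x) = 2·x^3 + 3·x^2   ⇒   f'(x) = 6·x^2 + 6·x
  g(x) = x^2 + x   ⇒   g'(x) = 2·x + 1
  lim(x→∞) f'(x)/g'(x) = lim(x→∞) (6·x^2 + 6·x)/(2·x + 1)
  = ∞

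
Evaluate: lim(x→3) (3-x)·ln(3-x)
This is a 0·∞ indeterminate form.

Rewrite 0·∞ as a quotient (0/0 or ∞/∞ form), then apply L'Hôpital's rule:
  lim(x→3) (3-x)·ln(3-x) = 0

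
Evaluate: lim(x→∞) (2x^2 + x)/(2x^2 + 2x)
This is an ∞/∞ indeterminate form.

Apply L'Hôpital's rule: differentiate numerator and denominator separately.
  f(x) = 2·x^2 + x   ⇒   f'(x) = 4·x + 1
  g(x) = 2·x^2 + 2·x   ⇒   g'(x) = 4·x + 2
  lim(x→∞) f'(x)/g'(x) = lim(x→∞) (4·x + 1)/(4·x + 2)
  = 1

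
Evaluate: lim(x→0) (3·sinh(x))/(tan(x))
This is a 0/0 indeterminate form.

Apply L'Hôpital's rule: differentiate numerator and denominator separately.
  f(x) = 3·sinh(x)   ⇒   f'(x) = 3·cosh(x)
  g(x) = tan(x)   ⇒   g'(x) = tan(x)^2 + 1
  lim(x→0) f'(x)/g'(x) = lim(x→0) (3·cosh(x))/(tan(x)^2 + 1)
  = 3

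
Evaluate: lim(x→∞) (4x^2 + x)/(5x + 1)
This is an ∞/∞ indeterminate form.

Apply L'Hôpital's rule: differentiate numerator and denominator separately.
  f(x) = 4·x^2 + x   ⇒   f'(x) = 8·x + 1
  g(x) = 5·x + 1   ⇒   g'(x) = 5
  lim(x→∞) f'(x)/g'(x) = lim(x→∞) (8·x + 1)/(5)
  = ∞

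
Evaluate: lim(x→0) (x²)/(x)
This is a 0/0 indeterminate form.

Apply L'Hôpital's rule: differentiate numerator and denominator separately.
  f(x) = x^2   ⇒   f'(x) = 2·x
  g(x) = x   ⇒   g'(x) = 1
  lim(x→0) f'(x)/g'(x) = lim(x→0) (2·x)/(1)
  = 0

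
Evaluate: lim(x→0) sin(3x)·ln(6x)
This is a 0·∞ indeterminate form.

Rewrite 0·∞ as a quotient (0/0 or ∞/∞ form), then apply L'Hôpital's rule:
  lim(x→0) sin(3x)·ln(6x) = 0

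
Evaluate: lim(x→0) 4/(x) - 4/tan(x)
This is an ∞-∞ indeterminate form.

Combine fractions or rationalize to convert ∞-∞ to 0/0 form:
  lim(x→0) 4/(x) - 4/tan(x) = 0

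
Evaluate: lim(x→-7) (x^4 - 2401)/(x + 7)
This is a standard limit.

Factor or rationalize the expression:
  lim(x→-7) (x^4 - 2401)/(x + 7) = -1372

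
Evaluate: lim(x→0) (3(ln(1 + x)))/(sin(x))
This is a 0/0 indeterminate form.

Apply L'Hôpital's rule: differentiate numerator and denominator separately.
  f(x) = 3·ln(x + 1)   ⇒   f'(x) = 3/(x + 1)
  g(x) = sin(x)   ⇒   g'(x) = cos(x)
  lim(x→0) f'(x)/g'(x) = lim(x→0) (3/(x + 1))/(cos(x))
  = 3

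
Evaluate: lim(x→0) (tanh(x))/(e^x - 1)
This is a 0/0 indeterminate form.

Apply L'Hôpital's rule: differentiate numerator and denominator separately.
  f(x) = tanh(x)   ⇒   f'(x) = 1 - tanh(x)^2
  g(x) = e^(x) - 1   ⇒   g'(x) = e^(x)
  lim(x→0) f'(x)/g'(x) = lim(x→0) (1 - tanh(x)^2)/(e^(x))
  = 1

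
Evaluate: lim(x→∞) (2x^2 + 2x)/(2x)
This is an ∞/∞ indeterminate form.

Apply L'Hôpital's rule: differentiate numerator and denominator separately.
  f(x) = 2·x^2 + 2·x   ⇒   f'(x) = 4·x + 2
  g(x) = 2·x   ⇒   g'(x) = 2
  lim(x→∞) f'(x)/g'(x) = lim(x→∞) (4·x + 2)/(2)
  = ∞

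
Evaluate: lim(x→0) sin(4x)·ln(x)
This is a 0·∞ indeterminate form.

Rewrite 0·∞ as a quotient (0/0 or ∞/∞ form), then apply L'Hôpital's rule:
  lim(x→0) sin(4x)·ln(x) = 0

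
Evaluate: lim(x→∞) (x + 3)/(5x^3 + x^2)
This is an ∞/∞ indeterminate form.

Apply L'Hôpital's rule: differentiate numerator and denominator separately.
  f(x) = x + 3   ⇒   f'(x) = 1
  g(x) = 5·x^3 + x^2   ⇒   g'(x) = 15·x^2 + 2·x
  lim(x→∞) f'(x)/g'(x) = lim(x→∞) (1)/(15·x^2 + 2·x)
  = 0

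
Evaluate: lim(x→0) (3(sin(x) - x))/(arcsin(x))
This is a 0/0 indeterminate form.

Apply L'Hôpital's rule: differentiate numerator and denominator separately.
  f(x) = -3·x + 3·sin(x)   ⇒   f'(x) = 3·cos(x) - 3
  g(x) = asin(x)   ⇒   g'(x) = 1/sqrt(1 - x^2)
  lim(x→0) f'(x)/g'(x) = lim(x→0) (3·cos(x) - 3)/(1/sqrt(1 - x^2))
  = 0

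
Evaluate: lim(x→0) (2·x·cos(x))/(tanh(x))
This is a 0/0 indeterminate form.

Apply L'Hôpital's rule: differentiate numerator and denominator separately.
  f(x) = 2·x·cos(x)   ⇒   f'(x) = -2·x·sin(x) + 2·cos(x)
  g(x) = tanh(x)   ⇒   g'(x) = 1 - tanh(x)^2
  lim(x→0) f'(x)/g'(x) = lim(x→0) (-2·x·sin(x) + 2·cos(x))/(1 - tanh(x)^2)
  = 2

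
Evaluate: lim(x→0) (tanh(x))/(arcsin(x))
This is a 0/0 indeterminate form.

Apply L'Hôpital's rule: differentiate numerator and denominator separately.
  f(x) = tanh(x)   ⇒   f'(x) = 1 - tanh(x)^2
  g(x) = asin(x)   ⇒   g'(x) = 1/sqrt(1 - x^2)
  lim(x→0) f'(x)/g'(x) = lim(x→0) (1 - tanh(x)^2)/(1/sqrt(1 - x^2))
  = 1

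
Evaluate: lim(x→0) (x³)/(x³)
This is a 0/0 indeterminate form.

Apply L'Hôpital's rule: differentiate numerator and denominator separately.
  f(x) = x^3   ⇒   f'(x) = 3·x^2
  g(x) = x^3   ⇒   g'(x) = 3·x^2
  lim(x→0) f'(x)/g'(x) = lim(x→0) (3·x^2)/(3·x^2)
  = 1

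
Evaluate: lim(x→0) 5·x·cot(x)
This is a 0·∞ indeterminate form.

Rewrite 0·∞ as a quotient (0/0 or ∞/∞ form), then apply L'Hôpital's rule:
  lim(x→0) 5·x·cot(x) = 5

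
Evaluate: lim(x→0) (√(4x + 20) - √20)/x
This is a standard limit.

Factor or rationalize the expression:
  lim(x→0) (√(4x + 20) - √20)/x = sqrt(5)/5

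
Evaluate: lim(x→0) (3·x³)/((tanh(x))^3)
This is a 0/0 indeterminate form.

Apply L'Hôpital's rule: differentiate numerator and denominator separately.
  f(x) = 3·x^3   ⇒   f'(x) = 9·x^2
  g(x) = tanh(x)^3   ⇒   g'(x) = (3 - 3·tanh(x)^2)·tanh(x)^2
  lim(x→0) f'(x)/g'(x) = lim(x→0) (9·x^2)/((3 - 3·tanh(x)^2)·tanh(x)^2)
  = 3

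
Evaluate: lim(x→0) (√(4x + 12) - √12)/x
This is a standard limit.

Factor or rationalize the expression:
  lim(x→0) (√(4x + 12) - √12)/x = sqrt(3)/3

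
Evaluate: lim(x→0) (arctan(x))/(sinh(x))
This is a 0/0 indeterminate form.

Apply L'Hôpital's rule: differentiate numerator and denominator separately.
  f(x) = atan(x)   ⇒   f'(x) = 1/(x^2 + 1)
  g(x) = sinh(x)   ⇒   g'(x) = cosh(x)
  lim(x→0) f'(x)/g'(x) = lim(x→0) (1/(x^2 + 1))/(cosh(x))
  = 1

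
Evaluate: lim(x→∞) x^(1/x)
This is an exponential indeterminate form.

For exponential indeterminate forms, take the natural log:
  Let L = lim(x→∞) x^(1/x)
  Then ln(L) = lim(x→∞) [exponent × ln(base)]
  Evaluate using L'Hôpital or standard limits, then exponentiate.
  L = 1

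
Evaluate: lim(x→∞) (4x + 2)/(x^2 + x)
This is an ∞/∞ indeterminate form.

Apply L'Hôpital's rule: differentiate numerator and denominator separately.
  f(x) = 4·x + 2   ⇒   f'(x) = 4
  g(x) = x^2 + x   ⇒   g'(x) = 2·x + 1
  lim(x→∞) f'(x)/g'(x) = lim(x→∞) (4)/(2·x + 1)
  = 0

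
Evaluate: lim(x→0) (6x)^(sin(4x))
This is an exponential indeterminate form.

For exponential indeterminate forms, take the natural log:
  Let L = lim(x→0) (6x)^(sin(4x))
  Then ln(L) = lim(x→0) [exponent × ln(base)]
  Evaluate using L'Hôpital or standard limits, then exponentiate.
  L = 1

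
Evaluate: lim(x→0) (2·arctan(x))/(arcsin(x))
This is a 0/0 indeterminate form.

Apply L'Hôpital's rule: differentiate numerator and denominator separately.
  f(x) = 2·atan(x)   ⇒   f'(x) = 2/(x^2 + 1)
  g(x) = asin(x)   ⇒   g'(x) = 1/sqrt(1 - x^2)
  lim(x→0) f'(x)/g'(x) = lim(x→0) (2/(x^2 + 1))/(1/sqrt(1 - x^2))
  = 2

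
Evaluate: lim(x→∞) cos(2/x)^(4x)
This is an exponential indeterminate form.

For exponential indeterminate forms, take the natural log:
  Let L = lim(x→∞) cos(2/x)^(4x)
  Then ln(L) = lim(x→∞) [exponent × ln(base)]
  Evaluate using L'Hôpital or standard limits, then exponentiate.
  L = 1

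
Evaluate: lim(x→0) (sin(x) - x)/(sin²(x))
This is a 0/0 indeterminate form.

Apply L'Hôpital's rule: differentiate numerator and denominator separately.
  f(x) = -x + sin(x)   ⇒   f'(x) = cos(x) - 1
  g(x) = sin(x)^2   ⇒   g'(x) = 2·sin(x)·cos(x)
  lim(x→0) f'(x)/g'(x) = lim(x→0) (cos(x) - 1)/(2·sin(x)·cos(x))
  = 0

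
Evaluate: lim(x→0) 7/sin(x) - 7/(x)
This is an ∞-∞ indeterminate form.

Combine fractions or rationalize to convert ∞-∞ to 0/0 form:
  lim(x→0) 7/sin(x) - 7/(x) = 0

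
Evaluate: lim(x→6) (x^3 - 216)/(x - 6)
This is a standard limit.

Factor or rationalize the expression:
  lim(x→6) (x^3 - 216)/(x - 6) = 108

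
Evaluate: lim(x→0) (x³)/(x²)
This is a 0/0 indeterminate form.

Apply L'Hôpital's rule: differentiate numerator and denominator separately.
  f(x) = x^3   ⇒   f'(x) = 3·x^2
  g(x) = x^2   ⇒   g'(x) = 2·x
  lim(x→0) f'(x)/g'(x) = lim(x→0) (3·x^2)/(2·x)
  = 0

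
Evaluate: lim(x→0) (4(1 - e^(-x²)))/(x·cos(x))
This is a 0/0 indeterminate form.

Apply L'Hôpital's rule: differentiate numerator and denominator separately.
  f(x) = 4 - 4·e^(-x^2)   ⇒   f'(x) = 8·x·e^(-x^2)
  g(x) = x·cos(x)   ⇒   g'(x) = -x·sin(x) + cos(x)
  lim(x→0) f'(x)/g'(x) = lim(x→0) (8·x·e^(-x^2))/(-x·sin(x) + cos(x))
  = 0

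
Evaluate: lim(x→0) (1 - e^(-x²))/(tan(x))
This is a 0/0 indeterminate form.

Apply L'Hôpital's rule: differentiate numerator and denominator separately.
  f(x) = 1 - e^(-x^2)   ⇒   f'(x) = 2·x·e^(-x^2)
  g(x) = tan(x)   ⇒   g'(x) = tan(x)^2 + 1
  lim(x→0) f'(x)/g'(x) = lim(x→0) (2·x·e^(-x^2))/(tan(x)^2 + 1)
  = 0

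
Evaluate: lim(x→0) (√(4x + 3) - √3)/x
This is a standard limit.

Factor or rationalize the expression:
  lim(x→0) (√(4x + 3) - √3)/x = 2·sqrt(3)/3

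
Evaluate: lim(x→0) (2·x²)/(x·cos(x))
This is a 0/0 indeterminate form.

Apply L'Hôpital's rule: differentiate numerator and denominator separately.
  f(x) = 2·x^2   ⇒   f'(x) = 4·x
  g(x) = x·cos(x)   ⇒   g'(x) = -x·sin(x) + cos(x)
  lim(x→0) f'(x)/g'(x) = lim(x→0) (4·x)/(-x·sin(x) + cos(x))
  = 0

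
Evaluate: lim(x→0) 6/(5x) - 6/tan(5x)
This is an ∞-∞ indeterminate form.

Combine fractions or rationalize to convert ∞-∞ to 0/0 form:
  lim(x→0) 6/(5x) - 6/tan(5x) = 0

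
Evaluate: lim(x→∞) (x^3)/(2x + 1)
This is an ∞/∞ indeterminate form.

Apply L'Hôpital's rule: differentiate numerator and denominator separately.
  f(x) = x^3   ⇒   f'(x) = 3·x^2
  g(x) = 2·x + 1   ⇒   g'(x) = 2
  lim(x→∞) f'(x)/g'(x) = lim(x→∞) (3·x^2)/(2)
  = ∞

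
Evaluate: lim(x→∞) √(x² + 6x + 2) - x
This is an ∞-∞ indeterminate form.

Combine fractions or rationalize to convert ∞-∞ to 0/0 form:
  lim(x→∞) √(x² + 6x + 2) - x = 3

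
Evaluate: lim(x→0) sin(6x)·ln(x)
This is a 0·∞ indeterminate form.

Rewrite 0·∞ as a quotient (0/0 or ∞/∞ form), then apply L'Hôpital's rule:
  lim(x→0) sin(6x)·ln(x) = 0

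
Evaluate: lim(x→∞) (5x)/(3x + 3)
This is an ∞/∞ indeterminate form.

Apply L'Hôpital's rule: differentiate numerator and denominator separately.
  f(x) = 5·x   ⇒   f'(x) = 5
  g(x) = 3·x + 3   ⇒   g'(x) = 3
  lim(x→∞) f'(x)/g'(x) = lim(x→∞) (5)/(3)
  = 5/3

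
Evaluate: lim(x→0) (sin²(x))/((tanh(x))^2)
This is a 0/0 indeterminate form.

Apply L'Hôpital's rule: differentiate numerator and denominator separately.
  f(x) = sin(x)^2   ⇒   f'(x) = 2·sin(x)·cos(x)
  g(x) = tanh(x)^2   ⇒   g'(x) = (2 - 2·tanh(x)^2)·tanh(x)
  lim(x→0) f'(x)/g'(x) = lim(x→0) (2·sin(x)·cos(x))/((2 - 2·tanh(x)^2)·tanh(x))
  = 1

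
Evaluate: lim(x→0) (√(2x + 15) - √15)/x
This is a standard limit.

Factor or rationalize the expression:
  lim(x→0) (√(2x + 15) - √15)/x = sqrt(15)/15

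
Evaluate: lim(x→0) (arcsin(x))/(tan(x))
This is a 0/0 indeterminate form.

Apply L'Hôpital's rule: differentiate numerator and denominator separately.
  f(x) = asin(x)   ⇒   f'(x) = 1/sqrt(1 - x^2)
  g(x) = tan(x)   ⇒   g'(x) = tan(x)^2 + 1
  lim(x→0) f'(x)/g'(x) = lim(x→0) (1/sqrt(1 - x^2))/(tan(x)^2 + 1)
  = 1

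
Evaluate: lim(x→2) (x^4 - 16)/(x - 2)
This is a standard limit.

Factor or rationalize the expression:
  lim(x→2) (x^4 - 16)/(x - 2) = 32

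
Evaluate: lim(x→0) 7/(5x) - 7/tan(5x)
This is an ∞-∞ indeterminate form.

Combine fractions or rationalize to convert ∞-∞ to 0/0 form:
  lim(x→0) 7/(5x) - 7/tan(5x) = 0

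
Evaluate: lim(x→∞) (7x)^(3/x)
This is an exponential indeterminate form.

For exponential indeterminate forms, take the natural log:
  Let L = lim(x→∞) (7x)^(3/x)
  Then ln(L) = lim(x→∞) [exponent × ln(base)]
  Evaluate using L'Hôpital or standard limits, then exponentiate.
  L = 1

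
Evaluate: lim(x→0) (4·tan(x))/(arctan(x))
This is a 0/0 indeterminate form.

Apply L'Hôpital's rule: differentiate numerator and denominator separately.
  f(x) = 4·tan(x)   ⇒   f'(x) = 4·tan(x)^2 + 4
  g(x) = atan(x)   ⇒   g'(x) = 1/(x^2 + 1)
  lim(x→0) f'(x)/g'(x) = lim(x→0) (4·tan(x)^2 + 4)/(1/(x^2 + 1))
  = 4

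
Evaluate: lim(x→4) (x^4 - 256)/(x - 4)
This is a standard limit.

Factor or rationalize the expression:
  lim(x→4) (x^4 - 256)/(x - 4) = 256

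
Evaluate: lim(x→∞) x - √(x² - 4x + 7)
This is an ∞-∞ indeterminate form.

Combine fractions or rationalize to convert ∞-∞ to 0/0 form:
  lim(x→∞) x - √(x² - 4x + 7) = 2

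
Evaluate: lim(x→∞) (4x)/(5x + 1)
This is an ∞/∞ indeterminate form.

Apply L'Hôpital's rule: differentiate numerator and denominator separately.
  f(x) = 4·x   ⇒   f'(x) = 4
  g(x) = 5·x + 1   ⇒   g'(x) = 5
  lim(x→∞) f'(x)/g'(x) = lim(x→∞) (4)/(5)
  = 4/5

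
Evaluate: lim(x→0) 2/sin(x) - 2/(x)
This is an ∞-∞ indeterminate form.

Combine fractions or rationalize to convert ∞-∞ to 0/0 form:
  lim(x→0) 2/sin(x) - 2/(x) = 0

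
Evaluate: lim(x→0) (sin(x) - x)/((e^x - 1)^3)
This is a 0/0 indeterminate form.

Apply L'Hôpital's rule: differentiate numerator and denominator separately.
  f(x) = -x + sin(x)   ⇒   f'(x) = cos(x) - 1
  g(x) = (e^(x) - 1)^3   ⇒   g'(x) = 3·(e^(x) - 1)^2·e^(x)
  lim(x→0) f'(x)/g'(x) = lim(x→0) (cos(x) - 1)/(3·(e^(x) - 1)^2·e^(x))
  = -1/6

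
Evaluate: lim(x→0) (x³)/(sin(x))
This is a 0/0 indeterminate form.

Apply L'Hôpital's rule: differentiate numerator and denominator separately.
  f(x) = x^3   ⇒   f'(x) = 3·x^2
  g(x) = sin(x)   ⇒   g'(x) = cos(x)
  lim(x→0) f'(x)/g'(x) = lim(x→0) (3·x^2)/(cos(x))
  = 0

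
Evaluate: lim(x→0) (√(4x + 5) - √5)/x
This is a standard limit.

Factor or rationalize the expression:
  lim(x→0) (√(4x + 5) - √5)/x = 2·sqrt(5)/5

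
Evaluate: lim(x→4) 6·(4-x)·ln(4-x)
This is a 0·∞ indeterminate form.

Rewrite 0·∞ as a quotient (0/0 or ∞/∞ form), then apply L'Hôpital's rule:
  lim(x→4) 6·(4-x)·ln(4-x) = 0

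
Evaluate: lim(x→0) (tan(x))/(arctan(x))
This is a 0/0 indeterminate form.

Apply L'Hôpital's rule: differentiate numerator and denominator separately.
  f(x) = tan(x)   ⇒   f'(x) = tan(x)^2 + 1
  g(x) = atan(x)   ⇒   g'(x) = 1/(x^2 + 1)
  lim(x→0) f'(x)/g'(x) = lim(x→0) (tan(x)^2 + 1)/(1/(x^2 + 1))
  = 1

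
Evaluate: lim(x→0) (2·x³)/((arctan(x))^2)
This is a 0/0 indeterminate form.

Apply L'Hôpital's rule: differentiate numerator and denominator separately.
  f(x) = 2·x^3   ⇒   f'(x) = 6·x^2
  g(x) = atan(x)^2   ⇒   g'(x) = 2·atan(x)/(x^2 + 1)
  lim(x→0) f'(x)/g'(x) = lim(x→0) (6·x^2)/(2·atan(x)/(x^2 + 1))
  = 0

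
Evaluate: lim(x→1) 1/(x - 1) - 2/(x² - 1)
This is an ∞-∞ indeterminate form.

Combine fractions or rationalize to convert ∞-∞ to 0/0 form:
  lim(x→1) 1/(x - 1) - 2/(x² - 1) = 1/2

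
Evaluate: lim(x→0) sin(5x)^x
This is an exponential indeterminate form.

For exponential indeterminate forms, take the natural log:
  Let L = lim(x→0) sin(5x)^x
  Then ln(L) = lim(x→0) [exponent × ln(base)]
  Evaluate using L'Hôpital or standard limits, then exponentiate.
  L = 1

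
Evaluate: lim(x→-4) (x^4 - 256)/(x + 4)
This is a standard limit.

Factor or rationalize the expression:
  lim(x→-4) (x^4 - 256)/(x + 4) = -256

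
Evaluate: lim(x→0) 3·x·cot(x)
This is a 0·∞ indeterminate form.

Rewrite 0·∞ as a quotient (0/0 or ∞/∞ form), then apply L'Hôpital's rule:
  lim(x→0) 3·x·cot(x) = 3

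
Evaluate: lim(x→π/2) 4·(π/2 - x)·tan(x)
This is a 0·∞ indeterminate form.

Rewrite 0·∞ as a quotient (0/0 or ∞/∞ form), then apply L'Hôpital's rule:
  lim(x→π/2) 4·(π/2 - x)·tan(x) = 4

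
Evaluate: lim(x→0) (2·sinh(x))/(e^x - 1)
This is a 0/0 indeterminate form.

Apply L'Hôpital's rule: differentiate numerator and denominator separately.
  f(x) = 2·sinh(x)   ⇒   f'(x) = 2·cosh(x)
  g(x) = e^(x) - 1   ⇒   g'(x) = e^(x)
  lim(x→0) f'(x)/g'(x) = lim(x→0) (2·cosh(x))/(e^(x))
  = 2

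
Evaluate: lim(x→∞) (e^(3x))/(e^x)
This is an ∞/∞ indeterminate form.

Apply L'Hôpital's rule: differentiate numerator and denominator separately.
  f(x) = e^(3·x)   ⇒   f'(x) = 3·e^(3·x)
  g(x) = e^(x)   ⇒   g'(x) = e^(x)
  lim(x→∞) f'(x)/g'(x) = lim(x→∞) (3·e^(3·x))/(e^(x))
  = ∞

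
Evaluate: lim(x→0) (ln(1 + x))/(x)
This is a 0/0 indeterminate form.

Apply L'Hôpital's rule: differentiate numerator and denominator separately.
  f(x) = ln(x + 1)   ⇒   f'(x) = 1/(x + 1)
  g(x) = x   ⇒   g'(x) = 1
  lim(x→0) f'(x)/g'(x) = lim(x→0) (1/(x + 1))/(1)
  = 1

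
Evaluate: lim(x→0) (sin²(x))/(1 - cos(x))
This is a 0/0 indeterminate form.

Apply L'Hôpital's rule: differentiate numerator and denominator separately.
  f(x) = sin(x)^2   ⇒   f'(x) = 2·sin(x)·cos(x)
  g(x) = 1 - cos(x)   ⇒   g'(x) = sin(x)
  lim(x→0) f'(x)/g'(x) = lim(x→0) (2·sin(x)·cos(x))/(sin(x))
  = 2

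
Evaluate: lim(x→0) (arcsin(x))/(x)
This is a 0/0 indeterminate form.

Apply L'Hôpital's rule: differentiate numerator and denominator separately.
  f(x) = asin(x)   ⇒   f'(x) = 1/sqrt(1 - x^2)
  g(x) = x   ⇒   g'(x) = 1
  lim(x→0) f'(x)/g'(x) = lim(x→0) (1/sqrt(1 - x^2))/(1)
  = 1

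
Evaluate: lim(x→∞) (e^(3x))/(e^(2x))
This is an ∞/∞ indeterminate form.

Apply L'Hôpital's rule: differentiate numerator and denominator separately.
  f(x) = e^(3·x)   ⇒   f'(x) = 3·e^(3·x)
  g(x) = e^(2·x)   ⇒   g'(x) = 2·e^(2·x)
  lim(x→∞) f'(x)/g'(x) = lim(x→∞) (3·e^(3·x))/(2·e^(2·x))
  = ∞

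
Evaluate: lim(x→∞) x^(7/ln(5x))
This is an exponential indeterminate form.

For exponential indeterminate forms, take the natural log:
  Let L = lim(x→∞) x^(7/ln(5x))
  Then ln(L) = lim(x→∞) [exponent × ln(base)]
  Evaluate using L'Hôpital or standard limits, then exponentiate.
  L = e^(7)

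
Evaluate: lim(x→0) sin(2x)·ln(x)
This is a 0·∞ indeterminate form.

Rewrite 0·∞ as a quotient (0/0 or ∞/∞ form), then apply L'Hôpital's rule:
  lim(x→0) sin(2x)·ln(x) = 0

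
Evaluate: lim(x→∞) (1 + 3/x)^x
This is an exponential indeterminate form.

For exponential indeterminate forms, take the natural log:
  Let L = lim(x→∞) (1 + 3/x)^x
  Then ln(L) = lim(x→∞) [exponent × ln(base)]
  Evaluate using L'Hôpital or standard limits, then exponentiate.
  L = e^(3)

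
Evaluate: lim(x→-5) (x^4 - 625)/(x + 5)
This is a standard limit.

Factor or rationalize the expression:
  lim(x→-5) (x^4 - 625)/(x + 5) = -500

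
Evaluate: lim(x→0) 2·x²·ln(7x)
This is a 0·∞ indeterminate form.

Rewrite 0·∞ as a quotient (0/0 or ∞/∞ form), then apply L'Hôpital's rule:
  lim(x→0) 2·x²·ln(7x) = 0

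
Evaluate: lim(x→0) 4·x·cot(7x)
This is a 0·∞ indeterminate form.

Rewrite 0·∞ as a quotient (0/0 or ∞/∞ form), then apply L'Hôpital's rule:
  lim(x→0) 4·x·cot(7x) = 4/7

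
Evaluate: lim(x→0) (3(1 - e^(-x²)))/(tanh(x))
This is a 0/0 indeterminate form.

Apply L'Hôpital's rule: differentiate numerator and denominator separately.
  f(x) = 3 - 3·e^(-x^2)   ⇒   f'(x) = 6·x·e^(-x^2)
  g(x) = tanh(x)   ⇒   g'(x) = 1 - tanh(x)^2
  lim(x→0) f'(x)/g'(x) = lim(x→0) (6·x·e^(-x^2))/(1 - tanh(x)^2)
  = 0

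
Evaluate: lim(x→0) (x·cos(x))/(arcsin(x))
This is a 0/0 indeterminate form.

Apply L'Hôpital's rule: differentiate numerator and denominator separately.
  f(x) = x·cos(x)   ⇒   f'(x) = -x·sin(x) + cos(x)
  g(x) = asin(x)   ⇒   g'(x) = 1/sqrt(1 - x^2)
  lim(x→0) f'(x)/g'(x) = lim(x→0) (-x·sin(x) + cos(x))/(1/sqrt(1 - x^2))
  = 1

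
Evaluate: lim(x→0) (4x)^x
This is an exponential indeterminate form.

For exponential indeterminate forms, take the natural log:
  Let L = lim(x→0) (4x)^x
  Then ln(L) = lim(x→0) [exponent × ln(base)]
  Evaluate using L'Hôpital or standard limits, then exponentiate.
  L = 1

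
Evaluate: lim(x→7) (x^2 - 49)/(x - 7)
This is a standard limit.

Factor or rationalize the expression:
  lim(x→7) (x^2 - 49)/(x - 7) = 14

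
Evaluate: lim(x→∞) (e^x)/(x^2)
This is an ∞/∞ indeterminate form.

Apply L'Hôpital's rule: differentiate numerator and denominator separately.
  f(x) = e^(x)   ⇒   f'(x) = e^(x)
  g(x) = x^2   ⇒   g'(x) = 2·x
  lim(x→∞) f'(x)/g'(x) = lim(x→∞) (e^(x))/(2·x)
  = ∞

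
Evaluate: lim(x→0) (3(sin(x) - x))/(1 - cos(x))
This is a 0/0 indeterminate form.

Apply L'Hôpital's rule: differentiate numerator and denominator separately.
  f(x) = -3·x + 3·sin(x)   ⇒   f'(x) = 3·cos(x) - 3
  g(x) = 1 - cos(x)   ⇒   g'(x) = sin(x)
  lim(x→0) f'(x)/g'(x) = lim(x→0) (3·cos(x) - 3)/(sin(x))
  = 0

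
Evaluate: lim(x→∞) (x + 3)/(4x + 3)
This is an ∞/∞ indeterminate form.

Apply L'Hôpital's rule: differentiate numerator and denominator separately.
  f(x) = x + 3   ⇒   f'(x) = 1
  g(x) = 4·x + 3   ⇒   g'(x) = 4
  lim(x→∞) f'(x)/g'(x) = lim(x→∞) (1)/(4)
  = 1/4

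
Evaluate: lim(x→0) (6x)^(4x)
This is an exponential indeterminate form.

For exponential indeterminate forms, take the natural log:
  Let L = lim(x→0) (6x)^(4x)
  Then ln(L) = lim(x→0) [exponent × ln(base)]
  Evaluate using L'Hôpital or standard limits, then exponentiate.
  L = 1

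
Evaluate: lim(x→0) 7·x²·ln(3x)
This is a 0·∞ indeterminate form.

Rewrite 0·∞ as a quotient (0/0 or ∞/∞ form), then apply L'Hôpital's rule:
  lim(x→0) 7·x²·ln(3x) = 0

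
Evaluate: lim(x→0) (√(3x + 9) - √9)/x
This is a standard limit.

Factor or rationalize the expression:
  lim(x→0) (√(3x + 9) - √9)/x = 1/2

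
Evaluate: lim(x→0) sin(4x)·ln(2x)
This is a 0·∞ indeterminate form.

Rewrite 0·∞ as a quotient (0/0 or ∞/∞ form), then apply L'Hôpital's rule:
  lim(x→0) sin(4x)·ln(2x) = 0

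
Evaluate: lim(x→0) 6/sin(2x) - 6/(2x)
This is an ∞-∞ indeterminate form.

Combine fractions or rationalize to convert ∞-∞ to 0/0 form:
  lim(x→0) 6/sin(2x) - 6/(2x) = 0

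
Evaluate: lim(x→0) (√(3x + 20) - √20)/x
This is a standard limit.

Factor or rationalize the expression:
  lim(x→0) (√(3x + 20) - √20)/x = 3·sqrt(5)/20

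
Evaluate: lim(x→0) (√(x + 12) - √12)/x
This is a standard limit.

Factor or rationalize the expression:
  lim(x→0) (√(x + 12) - √12)/x = sqrt(3)/12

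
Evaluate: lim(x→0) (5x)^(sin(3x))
This is an exponential indeterminate form.

For exponential indeterminate forms, take the natural log:
  Let L = lim(x→0) (5x)^(sin(3x))
  Then ln(L) = lim(x→0) [exponent × ln(base)]
  Evaluate using L'Hôpital or standard limits, then exponentiate.
  L = 1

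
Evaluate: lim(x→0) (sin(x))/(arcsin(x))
This is a 0/0 indeterminate form.

Apply L'Hôpital's rule: differentiate numerator and denominator separately.
  f(x) = sin(x)   ⇒   f'(x) = cos(x)
  g(x) = asin(x)   ⇒   g'(x) = 1/sqrt(1 - x^2)
  lim(x→0) f'(x)/g'(x) = lim(x→0) (cos(x))/(1/sqrt(1 - x^2))
  = 1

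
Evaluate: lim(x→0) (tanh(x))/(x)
This is a 0/0 indeterminate form.

Apply L'Hôpital's rule: differentiate numerator and denominator separately.
  f(x) = tanh(x)   ⇒   f'(x) = 1 - tanh(x)^2
  g(x) = x   ⇒   g'(x) = 1
  lim(x→0) f'(x)/g'(x) = lim(x→0) (1 - tanh(x)^2)/(1)
  = 1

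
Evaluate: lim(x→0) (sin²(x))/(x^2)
This is a 0/0 indeterminate form.

Apply L'Hôpital's rule: differentiate numerator and denominator separately.
  f(x) = sin(x)^2   ⇒   f'(x) = 2·sin(x)·cos(x)
  g(x) = x^2   ⇒   g'(x) = 2·x
  lim(x→0) f'(x)/g'(x) = lim(x→0) (2·sin(x)·cos(x))/(2·x)
  = 1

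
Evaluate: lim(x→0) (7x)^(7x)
This is an exponential indeterminate form.

For exponential indeterminate forms, take the natural log:
  Let L = lim(x→0) (7x)^(7x)
  Then ln(L) = lim(x→0) [exponent × ln(base)]
  Evaluate using L'Hôpital or standard limits, then exponentiate.
  L = 1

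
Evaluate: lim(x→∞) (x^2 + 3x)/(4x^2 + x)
This is an ∞/∞ indeterminate form.

Apply L'Hôpital's rule: differentiate numerator and denominator separately.
  f(x) = x^2 + 3·x   ⇒   f'(x) = 2·x + 3
  g(x) = 4·x^2 + x   ⇒   g'(x) = 8·x + 1
  lim(x→∞) f'(x)/g'(x) = lim(x→∞) (2·x + 3)/(8·x + 1)
  = 1/4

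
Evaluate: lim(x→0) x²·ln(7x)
This is a 0·∞ indeterminate form.

Rewrite 0·∞ as a quotient (0/0 or ∞/∞ form), then apply L'Hôpital's rule:
  lim(x→0) x²·ln(7x) = 0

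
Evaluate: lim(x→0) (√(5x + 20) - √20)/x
This is a standard limit.

Factor or rationalize the expression:
  lim(x→0) (√(5x + 20) - √20)/x = sqrt(5)/4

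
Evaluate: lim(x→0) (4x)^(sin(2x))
This is an exponential indeterminate form.

For exponential indeterminate forms, take the natural log:
  Let L = lim(x→0) (4x)^(sin(2x))
  Then ln(L) = lim(x→0) [exponent × ln(base)]
  Evaluate using L'Hôpital or standard limits, then exponentiate.
  L = 1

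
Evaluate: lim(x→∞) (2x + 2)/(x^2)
This is an ∞/∞ indeterminate form.

Apply L'Hôpital's rule: differentiate numerator and denominator separately.
  f(x) = 2·x + 2   ⇒   f'(x) = 2
  g(x) = x^2   ⇒   g'(x) = 2·x
  lim(x→∞) f'(x)/g'(x) = lim(x→∞) (2)/(2·x)
  = 0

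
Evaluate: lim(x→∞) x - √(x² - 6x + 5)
This is an ∞-∞ indeterminate form.

Combine fractions or rationalize to convert ∞-∞ to 0/0 form:
  lim(x→∞) x - √(x² - 6x + 5) = 3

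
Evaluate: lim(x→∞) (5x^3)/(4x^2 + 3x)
This is an ∞/∞ indeterminate form.

Apply L'Hôpital's rule: differentiate numerator and denominator separately.
  f(x) = 5·x^3   ⇒   f'(x) = 15·x^2
  g(x) = 4·x^2 + 3·x   ⇒   g'(x) = 8·x + 3
  lim(x→∞) f'(x)/g'(x) = lim(x→∞) (15·x^2)/(8·x + 3)
  = ∞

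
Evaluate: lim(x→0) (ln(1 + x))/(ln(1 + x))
This is a 0/0 indeterminate form.

Apply L'Hôpital's rule: differentiate numerator and denominator separately.
  f(x) = ln(x + 1)   ⇒   f'(x) = 1/(x + 1)
  g(x) = ln(x + 1)   ⇒   g'(x) = 1/(x + 1)
  lim(x→0) f'(x)/g'(x) = lim(x→0) (1/(x + 1))/(1/(x + 1))
  = 1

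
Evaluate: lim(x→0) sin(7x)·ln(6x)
This is a 0·∞ indeterminate form.

Rewrite 0·∞ as a quotient (0/0 or ∞/∞ form), then apply L'Hôpital's rule:
  lim(x→0) sin(7x)·ln(6x) = 0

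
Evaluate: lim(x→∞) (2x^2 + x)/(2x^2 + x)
This is an ∞/∞ indeterminate form.

Apply L'Hôpital's rule: differentiate numerator and denominator separately.
  f(x) = 2·x^2 + x   ⇒   f'(x) = 4·x + 1
  g(x) = 2·x^2 + x   ⇒   g'(x) = 4·x + 1
  lim(x→∞) f'(x)/g'(x) = lim(x→∞) (4·x + 1)/(4·x + 1)
  = 1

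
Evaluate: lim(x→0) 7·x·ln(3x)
This is a 0·∞ indeterminate form.

Rewrite 0·∞ as a quotient (0/0 or ∞/∞ form), then apply L'Hôpital's rule:
  lim(x→0) 7·x·ln(3x) = 0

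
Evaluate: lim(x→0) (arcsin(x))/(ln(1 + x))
This is a 0/0 indeterminate form.

Apply L'Hôpital's rule: differentiate numerator and denominator separately.
  f(x) = asin(x)   ⇒   f'(x) = 1/sqrt(1 - x^2)
  g(x) = ln(x + 1)   ⇒   g'(x) = 1/(x + 1)
  lim(x→0) f'(x)/g'(x) = lim(x→0) (1/sqrt(1 - x^2))/(1/(x + 1))
  = 1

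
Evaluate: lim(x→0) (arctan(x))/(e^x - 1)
This is a 0/0 indeterminate form.

Apply L'Hôpital's rule: differentiate numerator and denominator separately.
  f(x) = atan(x)   ⇒   f'(x) = 1/(x^2 + 1)
  g(x) = e^(x) - 1   ⇒   g'(x) = e^(x)
  lim(x→0) f'(x)/g'(x) = lim(x→0) (1/(x^2 + 1))/(e^(x))
  = 1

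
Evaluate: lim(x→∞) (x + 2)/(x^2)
This is an ∞/∞ indeterminate form.

Apply L'Hôpital's rule: differentiate numerator and denominator separately.
  f(x) = x + 2   ⇒   f'(x) = 1
  g(x) = x^2   ⇒   g'(x) = 2·x
  lim(x→∞) f'(x)/g'(x) = lim(x→∞) (1)/(2·x)
  = 0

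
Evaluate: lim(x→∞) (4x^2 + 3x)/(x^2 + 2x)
This is an ∞/∞ indeterminate form.

Apply L'Hôpital's rule: differentiate numerator and denominator separately.
  f(x) = 4·x^2 + 3·x   ⇒   f'(x) = 8·x + 3
  g(x) = x^2 + 2·x   ⇒   g'(x) = 2·x + 2
  lim(x→∞) f'(x)/g'(x) = lim(x→∞) (8·x + 3)/(2·x + 2)
  = 4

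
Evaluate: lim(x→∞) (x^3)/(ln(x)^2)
This is an ∞/∞ indeterminate form.

Apply L'Hôpital's rule: differentiate numerator and denominator separately.
  f(x) = x^3   ⇒   f'(x) = 3·x^2
  g(x) = ln(x)^2   ⇒   g'(x) = 2·ln(x)/x
  lim(x→∞) f'(x)/g'(x) = lim(x→∞) (3·x^2)/(2·ln(x)/x)
  = ∞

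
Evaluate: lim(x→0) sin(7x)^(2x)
This is an exponential indeterminate form.

For exponential indeterminate forms, take the natural log:
  Let L = lim(x→0) sin(7x)^(2x)
  Then ln(L) = lim(x→0) [exponent × ln(base)]
  Evaluate using L'Hôpital or standard limits, then exponentiate.
  L = 1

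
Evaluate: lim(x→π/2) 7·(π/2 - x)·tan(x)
This is a 0·∞ indeterminate form.

Rewrite 0·∞ as a quotient (0/0 or ∞/∞ form), then apply L'Hôpital's rule:
  lim(x→π/2) 7·(π/2 - x)·tan(x) = 7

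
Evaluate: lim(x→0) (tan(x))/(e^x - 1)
This is a 0/0 indeterminate form.

Apply L'Hôpital's rule: differentiate numerator and denominator separately.
  f(x) = tan(x)   ⇒   f'(x) = tan(x)^2 + 1
  g(x) = e^(x) - 1   ⇒   g'(x) = e^(x)
  lim(x→0) f'(x)/g'(x) = lim(x→0) (tan(x)^2 + 1)/(e^(x))
  = 1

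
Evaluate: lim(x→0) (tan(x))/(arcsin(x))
This is a 0/0 indeterminate form.

Apply L'Hôpital's rule: differentiate numerator and denominator separately.
  f(x) = tan(x)   ⇒   f'(x) = tan(x)^2 + 1
  g(x) = asin(x)   ⇒   g'(x) = 1/sqrt(1 - x^2)
  lim(x→0) f'(x)/g'(x) = lim(x→0) (tan(x)^2 + 1)/(1/sqrt(1 - x^2))
  = 1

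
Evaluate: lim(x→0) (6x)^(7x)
This is an exponential indeterminate form.

For exponential indeterminate forms, take the natural log:
  Let L = lim(x→0) (6x)^(7x)
  Then ln(L) = lim(x→0) [exponent × ln(base)]
  Evaluate using L'Hôpital or standard limits, then exponentiate.
  L = 1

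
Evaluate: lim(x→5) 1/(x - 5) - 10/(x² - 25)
This is an ∞-∞ indeterminate form.

Combine fractions or rationalize to convert ∞-∞ to 0/0 form:
  lim(x→5) 1/(x - 5) - 10/(x² - 25) = 1/10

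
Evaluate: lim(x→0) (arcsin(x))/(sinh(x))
This is a 0/0 indeterminate form.

Apply L'Hôpital's rule: differentiate numerator and denominator separately.
  f(x) = asin(x)   ⇒   f'(x) = 1/sqrt(1 - x^2)
  g(x) = sinh(x)   ⇒   g'(x) = cosh(x)
  lim(x→0) f'(x)/g'(x) = lim(x→0) (1/sqrt(1 - x^2))/(cosh(x))
  = 1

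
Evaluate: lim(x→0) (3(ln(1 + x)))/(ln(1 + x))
This is a 0/0 indeterminate form.

Apply L'Hôpital's rule: differentiate numerator and denominator separately.
  f(x) = 3·ln(x + 1)   ⇒   f'(x) = 3/(x + 1)
  g(x) = ln(x + 1)   ⇒   g'(x) = 1/(x + 1)
  lim(x→0) f'(x)/g'(x) = lim(x→0) (3/(x + 1))/(1/(x + 1))
  = 3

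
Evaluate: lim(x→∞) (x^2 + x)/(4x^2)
This is an ∞/∞ indeterminate form.

Apply L'Hôpital's rule: differentiate numerator and denominator separately.
  f(x) = x^2 + x   ⇒   f'(x) = 2·x + 1
  g(x) = 4·x^2   ⇒   g'(x) = 8·x
  lim(x→∞) f'(x)/g'(x) = lim(x→∞) (2·x + 1)/(8·x)
  = 1/4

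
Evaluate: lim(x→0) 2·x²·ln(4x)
This is a 0·∞ indeterminate form.

Rewrite 0·∞ as a quotient (0/0 or ∞/∞ form), then apply L'Hôpital's rule:
  lim(x→0) 2·x²·ln(4x) = 0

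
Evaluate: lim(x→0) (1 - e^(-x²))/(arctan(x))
This is a 0/0 indeterminate form.

Apply L'Hôpital's rule: differentiate numerator and denominator separately.
  f(x) = 1 - e^(-x^2)   ⇒   f'(x) = 2·x·e^(-x^2)
  g(x) = atan(x)   ⇒   g'(x) = 1/(x^2 + 1)
  lim(x→0) f'(x)/g'(x) = lim(x→0) (2·x·e^(-x^2))/(1/(x^2 + 1))
  = 0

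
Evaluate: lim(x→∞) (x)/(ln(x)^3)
This is an ∞/∞ indeterminate form.

Apply L'Hôpital's rule: differentiate numerator and denominator separately.
  f(x) = x   ⇒   f'(x) = 1
  g(x) = ln(x)^3   ⇒   g'(x) = 3·ln(x)^2/x
  lim(x→∞) f'(x)/g'(x) = lim(x→∞) (1)/(3·ln(x)^2/x)
  = ∞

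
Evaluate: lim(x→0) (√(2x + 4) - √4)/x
This is a standard limit.

Factor or rationalize the expression:
  lim(x→0) (√(2x + 4) - √4)/x = 1/2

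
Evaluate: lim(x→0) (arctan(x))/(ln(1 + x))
This is a 0/0 indeterminate form.

Apply L'Hôpital's rule: differentiate numerator and denominator separately.
  f(x) = atan(x)   ⇒   f'(x) = 1/(x^2 + 1)
  g(x) = ln(x + 1)   ⇒   g'(x) = 1/(x + 1)
  lim(x→0) f'(x)/g'(x) = lim(x→0) (1/(x^2 + 1))/(1/(x + 1))
  = 1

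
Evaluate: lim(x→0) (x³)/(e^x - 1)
This is a 0/0 indeterminate form.

Apply L'Hôpital's rule: differentiate numerator and denominator separately.
  f(x) = x^3   ⇒   f'(x) = 3·x^2
  g(x) = e^(x) - 1   ⇒   g'(x) = e^(x)
  lim(x→0) f'(x)/g'(x) = lim(x→0) (3·x^2)/(e^(x))
  = 0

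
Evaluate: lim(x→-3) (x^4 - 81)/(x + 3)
This is a standard limit.

Factor or rationalize the expression:
  lim(x→-3) (x^4 - 81)/(x + 3) = -108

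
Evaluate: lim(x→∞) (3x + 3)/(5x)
This is an ∞/∞ indeterminate form.

Apply L'Hôpital's rule: differentiate numerator and denominator separately.
  f(x) = 3·x + 3   ⇒   f'(x) = 3
  g(x) = 5·x   ⇒   g'(x) = 5
  lim(x→∞) f'(x)/g'(x) = lim(x→∞) (3)/(5)
  = 3/5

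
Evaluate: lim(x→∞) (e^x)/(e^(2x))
This is an ∞/∞ indeterminate form.

Apply L'Hôpital's rule: differentiate numerator and denominator separately.
  f(x) = e^(x)   ⇒   f'(x) = e^(x)
  g(x) = e^(2·x)   ⇒   g'(x) = 2·e^(2·x)
  lim(x→∞) f'(x)/g'(x) = lim(x→∞) (e^(x))/(2·e^(2·x))
  = 0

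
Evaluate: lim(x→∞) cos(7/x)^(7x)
This is an exponential indeterminate form.

For exponential indeterminate forms, take the natural log:
  Let L = lim(x→∞) cos(7/x)^(7x)
  Then ln(L) = lim(x→∞) [exponent × ln(base)]
  Evaluate using L'Hôpital or standard limits, then exponentiate.
  L = 1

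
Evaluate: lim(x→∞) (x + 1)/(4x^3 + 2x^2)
This is an ∞/∞ indeterminate form.

Apply L'Hôpital's rule: differentiate numerator and denominator separately.
  f(x) = x + 1   ⇒   f'(x) = 1
  g(x) = 4·x^3 + 2·x^2   ⇒   g'(x) = 12·x^2 + 4·x
  lim(x→∞) f'(x)/g'(x) = lim(x→∞) (1)/(12·x^2 + 4·x)
  = 0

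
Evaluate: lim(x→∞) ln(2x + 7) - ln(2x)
This is an ∞-∞ indeterminate form.

Combine fractions or rationalize to convert ∞-∞ to 0/0 form:
  lim(x→∞) ln(2x + 7) - ln(2x) = 0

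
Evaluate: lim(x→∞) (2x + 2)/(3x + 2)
This is an ∞/∞ indeterminate form.

Apply L'Hôpital's rule: differentiate numerator and denominator separately.
  f(x) = 2·x + 2   ⇒   f'(x) = 2
  g(x) = 3·x + 2   ⇒   g'(x) = 3
  lim(x→∞) f'(x)/g'(x) = lim(x→∞) (2)/(3)
  = 2/3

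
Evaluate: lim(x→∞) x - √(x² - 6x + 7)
This is an ∞-∞ indeterminate form.

Combine fractions or rationalize to convert ∞-∞ to 0/0 form:
  lim(x→∞) x - √(x² - 6x + 7) = 3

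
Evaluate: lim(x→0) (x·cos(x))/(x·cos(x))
This is a 0/0 indeterminate form.

Apply L'Hôpital's rule: differentiate numerator and denominator separately.
  f(x) = x·cos(x)   ⇒   f'(x) = -x·sin(x) + cos(x)
  g(x) = x·cos(x)   ⇒   g'(x) = -x·sin(x) + cos(x)
  lim(x→0) f'(x)/g'(x) = lim(x→0) (-x·sin(x) + cos(x))/(-x·sin(x) + cos(x))
  = 1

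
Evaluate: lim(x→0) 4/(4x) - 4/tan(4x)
This is an ∞-∞ indeterminate form.

Combine fractions or rationalize to convert ∞-∞ to 0/0 form:
  lim(x→0) 4/(4x) - 4/tan(4x) = 0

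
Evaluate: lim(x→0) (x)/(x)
This is a 0/0 indeterminate form.

Apply L'Hôpital's rule: differentiate numerator and denominator separately.
  f(x) = x   ⇒   f'(x) = 1
  g(x) = x   ⇒   g'(x) = 1
  lim(x→0) f'(x)/g'(x) = lim(x→0) (1)/(1)
  = 1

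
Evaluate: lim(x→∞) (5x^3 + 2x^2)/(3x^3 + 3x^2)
This is an ∞/∞ indeterminate form.

Apply L'Hôpital's rule: differentiate numerator and denominator separately.
  f(x) = 5·x^3 + 2·x^2   ⇒   f'(x) = 15·x^2 + 4·x
  g(x) = 3·x^3 + 3·x^2   ⇒   g'(x) = 9·x^2 + 6·x
  lim(x→∞) f'(x)/g'(x) = lim(x→∞) (15·x^2 + 4·x)/(9·x^2 + 6·x)
  = 5/3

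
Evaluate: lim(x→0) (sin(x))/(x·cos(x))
This is a 0/0 indeterminate form.

Apply L'Hôpital's rule: differentiate numerator and denominator separately.
  f(x) = sin(x)   ⇒   f'(x) = cos(x)
  g(x) = x·cos(x)   ⇒   g'(x) = -x·sin(x) + cos(x)
  lim(x→0) f'(x)/g'(x) = lim(x→0) (cos(x))/(-x·sin(x) + cos(x))
  = 1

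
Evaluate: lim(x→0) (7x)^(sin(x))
This is an exponential indeterminate form.

For exponential indeterminate forms, take the natural log:
  Let L = lim(x→0) (7x)^(sin(x))
  Then ln(L) = lim(x→0) [exponent × ln(base)]
  Evaluate using L'Hôpital or standard limits, then exponentiate.
  L = 1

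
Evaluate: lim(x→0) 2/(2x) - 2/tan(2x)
This is an ∞-∞ indeterminate form.

Combine fractions or rationalize to convert ∞-∞ to 0/0 form:
  lim(x→0) 2/(2x) - 2/tan(2x) = 0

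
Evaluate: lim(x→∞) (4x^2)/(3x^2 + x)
This is an ∞/∞ indeterminate form.

Apply L'Hôpital's rule: differentiate numerator and denominator separately.
  f(x) = 4·x^2   ⇒   f'(x) = 8·x
  g(x) = 3·x^2 + x   ⇒   g'(x) = 6·x + 1
  lim(x→∞) f'(x)/g'(x) = lim(x→∞) (8·x)/(6·x + 1)
  = 4/3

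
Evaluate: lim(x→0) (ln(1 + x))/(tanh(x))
This is a 0/0 indeterminate form.

Apply L'Hôpital's rule: differentiate numerator and denominator separately.
  f(x) = ln(x + 1)   ⇒   f'(x) = 1/(x + 1)
  g(x) = tanh(x)   ⇒   g'(x) = 1 - tanh(x)^2
  lim(x→0) f'(x)/g'(x) = lim(x→0) (1/(x + 1))/(1 - tanh(x)^2)
  = 1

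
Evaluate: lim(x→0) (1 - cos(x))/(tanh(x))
This is a 0/0 indeterminate form.

Apply L'Hôpital's rule: differentiate numerator and denominator separately.
  f(x) = 1 - cos(x)   ⇒   f'(x) = sin(x)
  g(x) = tanh(x)   ⇒   g'(x) = 1 - tanh(x)^2
  lim(x→0) f'(x)/g'(x) = lim(x→0) (sin(x))/(1 - tanh(x)^2)
  = 0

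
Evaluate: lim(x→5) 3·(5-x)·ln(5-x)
This is a 0·∞ indeterminate form.

Rewrite 0·∞ as a quotient (0/0 or ∞/∞ form), then apply L'Hôpital's rule:
  lim(x→5) 3·(5-x)·ln(5-x) = 0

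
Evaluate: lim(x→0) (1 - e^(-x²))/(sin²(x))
This is a 0/0 indeterminate form.

Apply L'Hôpital's rule: differentiate numerator and denominator separately.
  f(x) = 1 - e^(-x^2)   ⇒   f'(x) = 2·x·e^(-x^2)
  g(x) = sin(x)^2   ⇒   g'(x) = 2·sin(x)·cos(x)
  lim(x→0) f'(x)/g'(x) = lim(x→0) (2·x·e^(-x^2))/(2·sin(x)·cos(x))
  = 1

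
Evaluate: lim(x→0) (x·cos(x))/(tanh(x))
This is a 0/0 indeterminate form.

Apply L'Hôpital's rule: differentiate numerator and denominator separately.
  f(x) = x·cos(x)   ⇒   f'(x) = -x·sin(x) + cos(x)
  g(x) = tanh(x)   ⇒   g'(x) = 1 - tanh(x)^2
  lim(x→0) f'(x)/g'(x) = lim(x→0) (-x·sin(x) + cos(x))/(1 - tanh(x)^2)
  = 1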